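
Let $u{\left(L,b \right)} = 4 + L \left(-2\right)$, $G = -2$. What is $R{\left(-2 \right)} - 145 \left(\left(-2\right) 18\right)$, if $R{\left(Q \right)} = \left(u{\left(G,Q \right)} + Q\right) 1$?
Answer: $5226$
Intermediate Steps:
$u{\left(L,b \right)} = 4 - 2 L$
$R{\left(Q \right)} = 8 + Q$ ($R{\left(Q \right)} = \left(\left(4 - -4\right) + Q\right) 1 = \left(\left(4 + 4\right) + Q\right) 1 = \left(8 + Q\right) 1 = 8 + Q$)
$R{\left(-2 \right)} - 145 \left(\left(-2\right) 18\right) = \left(8 - 2\right) - 145 \left(\left(-2\right) 18\right) = 6 - -5220 = 6 + 5220 = 5226$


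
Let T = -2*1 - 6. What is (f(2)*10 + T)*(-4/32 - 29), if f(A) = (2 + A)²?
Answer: -4427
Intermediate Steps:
T = -8 (T = -2 - 6 = -8)
(f(2)*10 + T)*(-4/32 - 29) = ((2 + 2)²*10 - 8)*(-4/32 - 29) = (4²*10 - 8)*(-4*1/32 - 29) = (16*10 - 8)*(-⅛ - 29) = (160 - 8)*(-233/8) = 152*(-233/8) = -4427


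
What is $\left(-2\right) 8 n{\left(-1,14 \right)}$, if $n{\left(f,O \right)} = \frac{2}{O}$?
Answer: $- \frac{16}{7} \approx -2.2857$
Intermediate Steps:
$\left(-2\right) 8 n{\left(-1,14 \right)} = \left(-2\right) 8 \cdot \frac{2}{14} = - 16 \cdot 2 \cdot \frac{1}{14} = \left(-16\right) \frac{1}{7} = - \frac{16}{7}$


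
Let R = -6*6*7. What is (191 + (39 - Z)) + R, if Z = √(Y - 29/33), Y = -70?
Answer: -22 - I*√77187/33 ≈ -22.0 - 8.419*I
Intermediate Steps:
Z = I*√77187/33 (Z = √(-70 - 29/33) = √(-2339/33) = I*√77187/33 ≈ 8.419*I)
R = -252 (R = -36*7 = -252)
(191 + (39 - Z)) + R = (191 + (39 - I*√77187/33)) - 252 = (230 - I*√77187/33) - 252 = -22 - I*√77187/33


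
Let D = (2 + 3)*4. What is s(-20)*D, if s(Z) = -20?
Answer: -400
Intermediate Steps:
D = 20 (D = 5*4 = 20)
s(-20)*D = -20*20 = -400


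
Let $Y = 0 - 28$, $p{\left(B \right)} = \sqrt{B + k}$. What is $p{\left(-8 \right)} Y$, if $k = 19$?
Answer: $- 28 \sqrt{11} \approx -92.865$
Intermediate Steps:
$p{\left(B \right)} = \sqrt{19 + B}$ ($p{\left(B \right)} = \sqrt{B + 19} = \sqrt{19 + B}$)
$Y = -28$
$p{\left(-8 \right)} Y = \sqrt{19 - 8} \left(-28\right) = \sqrt{11} \left(-28\right) = - 28 \sqrt{11}$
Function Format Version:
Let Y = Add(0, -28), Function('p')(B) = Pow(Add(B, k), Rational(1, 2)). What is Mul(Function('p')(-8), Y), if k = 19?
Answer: Mul(-28, Pow(11, Rational(1, 2))) ≈ -92.865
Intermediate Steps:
Function('p')(B) = Pow(Add(19, B), Rational(1, 2)) (Function('p')(B) = Pow(Add(B, 19), Rational(1, 2)) = Pow(Add(19, B), Rational(1, 2)))
Y = -28
Mul(Function('p')(-8), Y) = Mul(Pow(Add(19, -8), Rational(1, 2)), -28) = Mul(Pow(11, Rational(1, 2)), -28) = Mul(-28, Pow(11, Rational(1, 2)))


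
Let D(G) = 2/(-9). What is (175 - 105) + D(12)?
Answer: 628/9 ≈ 69.778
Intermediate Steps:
D(G) = -2/9 (D(G) = 2*(-⅑) = -2/9)
(175 - 105) + D(12) = (175 - 105) - 2/9 = 70 - 2/9 = 628/9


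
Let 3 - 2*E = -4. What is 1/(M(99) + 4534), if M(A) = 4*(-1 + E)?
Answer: 1/4544 ≈ 0.00022007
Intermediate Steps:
E = 7/2 (E = 3/2 - ½*(-4) = 3/2 + 2 = 7/2 ≈ 3.5000)
M(A) = 10 (M(A) = 4*(-1 + 7/2) = 4*(5/2) = 10)
1/(M(99) + 4534) = 1/(10 + 4534) = 1/4544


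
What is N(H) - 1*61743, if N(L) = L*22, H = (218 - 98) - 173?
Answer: -62909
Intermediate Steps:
H = -53 (H = 120 - 173 = -53)
N(L) = 22*L
N(H) - 1*61743 = 22*(-53) - 1*61743 = -1166 - 61743 = -62909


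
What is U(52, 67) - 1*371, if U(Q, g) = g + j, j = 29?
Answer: -275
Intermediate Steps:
U(Q, g) = 29 + g (U(Q, g) = g + 29 = 29 + g)
U(52, 67) - 1*371 = (29 + 67) - 1*371 = 96 - 371 = -275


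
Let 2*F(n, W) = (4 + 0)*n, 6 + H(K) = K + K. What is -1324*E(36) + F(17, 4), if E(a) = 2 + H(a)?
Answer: -89998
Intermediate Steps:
H(K) = -6 + 2*K (H(K) = -6 + (K + K) = -6 + 2*K)
E(a) = -4 + 2*a (E(a) = 2 + (-6 + 2*a) = -4 + 2*a)
F(n, W) = 2*n (F(n, W) = ((4 + 0)*n)/2 = (4*n)/2 = 2*n)
-1324*E(36) + F(17, 4) = -1324*(-4 + 2*36) + 2*17 = -1324*(-4 + 72) + 34 = -1324*68 + 34 = -90032 + 34 = -89998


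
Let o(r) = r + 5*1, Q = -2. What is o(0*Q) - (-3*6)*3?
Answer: 59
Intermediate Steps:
o(r) = 5 + r (o(r) = r + 5 = 5 + r)
o(0*Q) - (-3*6)*3 = (5 + 0*(-2)) - (-3*6)*3 = (5 + 0) - (-18)*3 = 5 - 1*(-54) = 5 + 54 = 59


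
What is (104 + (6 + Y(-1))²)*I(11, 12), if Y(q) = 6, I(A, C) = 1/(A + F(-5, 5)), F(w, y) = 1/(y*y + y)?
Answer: 7440/331 ≈ 22.477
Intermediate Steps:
F(w, y) = 1/(y + y²) (F(w, y) = 1/(y² + y) = 1/(y + y²))
I(A, C) = 1/(1/30 + A) (I(A, C) = 1/(A + 1/(5*(1 + 5))) = 1/(A + (⅕)/6) = 1/(A + (⅕)*(⅙)) = 1/(A + 1/30) = 1/(1/30 + A))
(104 + (6 + Y(-1))²)*I(11, 12) = (104 + (6 + 6)²)*(30/(1 + 30*11)) = (104 + 12²)*(30/(1 + 330)) = (104 + 144)*(30/331) = 248*(30*(1/331)) = 248*(30/331) = 7440/331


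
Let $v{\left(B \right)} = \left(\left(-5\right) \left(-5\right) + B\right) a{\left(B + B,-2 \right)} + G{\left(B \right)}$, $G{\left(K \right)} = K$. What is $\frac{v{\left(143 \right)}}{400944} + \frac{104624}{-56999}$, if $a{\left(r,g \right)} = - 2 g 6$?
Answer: $- \frac{41710394231}{22853407056} \approx -1.8251$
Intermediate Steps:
$a{\left(r,g \right)} = - 12 g$
$v{\left(B \right)} = 600 + 25 B$ ($v{\left(B \right)} = \left(\left(-5\right) \left(-5\right) + B\right) \left(\left(-12\right) \left(-2\right)\right) + B = \left(25 + B\right) 24 + B = \left(600 + 24 B\right) + B = 600 + 25 B$)
$\frac{v{\left(143 \right)}}{400944} + \frac{104624}{-56999} = \frac{600 + 25 \cdot 143}{400944} + \frac{104624}{-56999} = \left(600 + 3575\right) \frac{1}{400944} + 104624 \left(- \frac{1}{56999}\right) = 4175 \cdot \frac{1}{400944} - \frac{104624}{56999} = \frac{4175}{400944} - \frac{104624}{56999} = - \frac{41710394231}{22853407056}$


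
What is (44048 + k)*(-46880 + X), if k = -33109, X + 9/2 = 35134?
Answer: -257077439/2 ≈ -1.2854e+8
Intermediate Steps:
X = 70259/2 (X = -9/2 + 35134 = 70259/2 ≈ 35130.)
(44048 + k)*(-46880 + X) = (44048 - 33109)*(-46880 + 70259/2) = 10939*(-23501/2) = -257077439/2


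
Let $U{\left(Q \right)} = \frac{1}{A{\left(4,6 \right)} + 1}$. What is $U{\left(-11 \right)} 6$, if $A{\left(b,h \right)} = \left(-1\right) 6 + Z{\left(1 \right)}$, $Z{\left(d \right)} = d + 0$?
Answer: $- \frac{3}{2} \approx -1.5$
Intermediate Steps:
$Z{\left(d \right)} = d$
$A{\left(b,h \right)} = -5$ ($A{\left(b,h \right)} = \left(-1\right) 6 + 1 = -6 + 1 = -5$)
$U{\left(Q \right)} = - \frac{1}{4}$ ($U{\left(Q \right)} = \frac{1}{-5 + 1} = \frac{1}{-4} = - \frac{1}{4}$)
$U{\left(-11 \right)} 6 = \left(- \frac{1}{4}\right) 6 = - \frac{3}{2}$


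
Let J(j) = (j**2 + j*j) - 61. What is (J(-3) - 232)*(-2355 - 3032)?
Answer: 1481425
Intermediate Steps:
J(j) = -61 + 2*j**2 (J(j) = (j**2 + j**2) - 61 = 2*j**2 - 61 = -61 + 2*j**2)
(J(-3) - 232)*(-2355 - 3032) = ((-61 + 2*(-3)**2) - 232)*(-2355 - 3032) = ((-61 + 2*9) - 232)*(-5387) = ((-61 + 18) - 232)*(-5387) = (-43 - 232)*(-5387) = -275*(-5387) = 1481425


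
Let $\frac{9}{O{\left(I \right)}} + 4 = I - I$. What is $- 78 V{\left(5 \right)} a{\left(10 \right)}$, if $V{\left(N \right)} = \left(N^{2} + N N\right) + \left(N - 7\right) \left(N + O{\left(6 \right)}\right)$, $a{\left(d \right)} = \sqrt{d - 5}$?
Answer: $- 3471 \sqrt{5} \approx -7761.4$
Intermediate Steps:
$O{\left(I \right)} = - \frac{9}{4}$ ($O{\left(I \right)} = \frac{9}{-4 + \left(I - I\right)} = \frac{9}{-4 + 0} = \frac{9}{-4} = 9 \left(- \frac{1}{4}\right) = - \frac{9}{4}$)
$a{\left(d \right)} = \sqrt{-5 + d}$
$V{\left(N \right)} = 2 N^{2} + \left(-7 + N\right) \left(- \frac{9}{4} + N\right)$ ($V{\left(N \right)} = \left(N^{2} + N N\right) + \left(N - 7\right) \left(N - \frac{9}{4}\right) = \left(N^{2} + N^{2}\right) + \left(-7 + N\right) \left(- \frac{9}{4} + N\right) = 2 N^{2} + \left(-7 + N\right) \left(- \frac{9}{4} + N\right)$)
$- 78 V{\left(5 \right)} a{\left(10 \right)} = - 78 \left(\frac{63}{4} + 3 \cdot 5^{2} - \frac{185}{4}\right) \sqrt{-5 + 10} = - 78 \left(\frac{63}{4} + 3 \cdot 25 - \frac{185}{4}\right) \sqrt{5} = - 78 \left(\frac{63}{4} + 75 - \frac{185}{4}\right) \sqrt{5} = \left(-78\right) \frac{89}{2} \sqrt{5} = - 3471 \sqrt{5}$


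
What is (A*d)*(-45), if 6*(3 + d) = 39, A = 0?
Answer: 0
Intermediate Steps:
d = 7/2 (d = -3 + (⅙)*39 = -3 + 13/2 = 7/2 ≈ 3.5000)
(A*d)*(-45) = (0*(7/2))*(-45) = 0*(-45) = 0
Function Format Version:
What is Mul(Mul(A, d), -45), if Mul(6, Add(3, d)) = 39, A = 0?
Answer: 0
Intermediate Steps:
d = Rational(7, 2) (d = Add(-3, Mul(Rational(1, 6), 39)) = Add(-3, Rational(13, 2)) = Rational(7, 2) ≈ 3.5000)
Mul(Mul(A, d), -45) = Mul(Mul(0, Rational(7, 2)), -45) = Mul(0, -45) = 0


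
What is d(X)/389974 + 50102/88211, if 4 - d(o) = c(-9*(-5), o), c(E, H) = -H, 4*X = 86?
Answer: 39081453457/68799993028 ≈ 0.56804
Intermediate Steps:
X = 43/2 (X = (¼)*86 = 43/2 ≈ 21.500)
d(o) = 4 + o (d(o) = 4 - (-1)*o = 4 + o)
d(X)/389974 + 50102/88211 = (4 + 43/2)/389974 + 50102/88211 = (51/2)*(1/389974) + 50102*(1/88211) = 51/779948 + 50102/88211 = 39081453457/68799993028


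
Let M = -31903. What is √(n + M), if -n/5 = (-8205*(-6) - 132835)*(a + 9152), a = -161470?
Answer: I*√63672763853 ≈ 2.5233e+5*I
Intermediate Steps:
n = -63672731950 (n = -5*(-8205*(-6) - 132835)*(-161470 + 9152) = -5*(49230 - 132835)*(-152318) = -(-418025)*(-152318) = -5*12734546390 = -63672731950)
√(n + M) = √(-63672731950 - 31903) = √(-63672763853) = I*√63672763853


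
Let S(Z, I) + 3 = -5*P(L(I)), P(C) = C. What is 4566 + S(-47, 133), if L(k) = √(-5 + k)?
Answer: 4563 - 40*√2 ≈ 4506.4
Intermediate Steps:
S(Z, I) = -3 - 5*√(-5 + I)
4566 + S(-47, 133) = 4566 + (-3 - 5*√(-5 + 133)) = 4566 + (-3 - 40*√2) = 4563 - 40*√2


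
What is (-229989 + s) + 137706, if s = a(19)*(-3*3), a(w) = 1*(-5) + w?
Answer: -92409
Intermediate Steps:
a(w) = -5 + w
s = -126 (s = (-5 + 19)*(-3*3) = 14*(-9) = -126)
(-229989 + s) + 137706 = (-229989 - 126) + 137706 = -230115 + 137706 = -92409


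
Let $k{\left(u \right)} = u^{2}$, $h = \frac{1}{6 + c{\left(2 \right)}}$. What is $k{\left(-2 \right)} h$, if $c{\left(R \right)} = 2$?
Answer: $\frac{1}{2} \approx 0.5$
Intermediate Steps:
$h = \frac{1}{8}$ ($h = \frac{1}{6 + 2} = \frac{1}{8} \approx 0.125$)
$k{\left(-2 \right)} h = \left(-2\right)^{2} \cdot \frac{1}{8} = 4 \cdot \frac{1}{8} = \frac{1}{2}$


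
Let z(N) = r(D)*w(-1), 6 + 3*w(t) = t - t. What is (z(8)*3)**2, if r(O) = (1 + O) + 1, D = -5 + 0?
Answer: 324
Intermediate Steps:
D = -5
r(O) = 2 + O
w(t) = -2 (w(t) = -2 + (t - t)/3 = -2 + (1/3)*0 = -2 + 0 = -2)
z(N) = 6 (z(N) = (2 - 5)*(-2) = -3*(-2) = 6)
(z(8)*3)**2 = (6*3)**2 = 18**2 = 324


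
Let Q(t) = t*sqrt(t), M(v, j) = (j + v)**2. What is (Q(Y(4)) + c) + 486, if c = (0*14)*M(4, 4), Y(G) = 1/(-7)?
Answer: 486 - I*sqrt(7)/49 ≈ 486.0 - 0.053995*I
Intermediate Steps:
Y(G) = -1/7
c = 0 (c = (0*14)*(4 + 4)**2 = 0*8**2 = 0*64 = 0)
Q(t) = t**(3/2)
(Q(Y(4)) + c) + 486 = ((-1/7)**(3/2) + 0) + 486 = (-I*sqrt(7)/49 + 0) + 486 = -I*sqrt(7)/49 + 486 = 486 - I*sqrt(7)/49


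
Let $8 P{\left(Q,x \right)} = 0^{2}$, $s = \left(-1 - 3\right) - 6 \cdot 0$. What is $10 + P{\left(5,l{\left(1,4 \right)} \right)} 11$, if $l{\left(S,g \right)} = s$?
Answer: $10$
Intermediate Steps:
$s = -4$ ($s = \left(-1 - 3\right) - 0 = -4 + 0 = -4$)
$l{\left(S,g \right)} = -4$
$P{\left(Q,x \right)} = 0$ ($P{\left(Q,x \right)} = \frac{0^{2}}{8} = \frac{1}{8} \cdot 0 = 0$)
$10 + P{\left(5,l{\left(1,4 \right)} \right)} 11 = 10 + 0 \cdot 11 = 10 + 0 = 10$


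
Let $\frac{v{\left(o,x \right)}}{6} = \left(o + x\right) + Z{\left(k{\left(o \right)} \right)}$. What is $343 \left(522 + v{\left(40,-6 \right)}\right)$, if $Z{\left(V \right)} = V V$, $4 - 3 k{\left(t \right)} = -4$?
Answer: $\frac{790958}{3} \approx 2.6365 \cdot 10^{5}$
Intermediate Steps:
$k{\left(t \right)} = \frac{8}{3}$ ($k{\left(t \right)} = \frac{4}{3} - - \frac{4}{3} = \frac{4}{3} + \frac{4}{3} = \frac{8}{3}$)
$Z{\left(V \right)} = V^{2}$
$v{\left(o,x \right)} = \frac{128}{3} + 6 o + 6 x$ ($v{\left(o,x \right)} = 6 \left(\left(o + x\right) + \left(\frac{8}{3}\right)^{2}\right) = 6 \left(\left(o + x\right) + \frac{64}{9}\right) = 6 \left(\frac{64}{9} + o + x\right) = \frac{128}{3} + 6 o + 6 x$)
$343 \left(522 + v{\left(40,-6 \right)}\right) = 343 \left(522 + \left(\frac{128}{3} + 6 \cdot 40 + 6 \left(-6\right)\right)\right) = 343 \left(522 + \left(\frac{128}{3} + 240 - 36\right)\right) = 343 \left(522 + \frac{740}{3}\right) = 343 \cdot \frac{2306}{3} = \frac{790958}{3}$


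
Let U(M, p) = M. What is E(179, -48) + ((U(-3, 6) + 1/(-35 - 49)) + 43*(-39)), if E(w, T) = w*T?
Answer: -862849/84 ≈ -10272.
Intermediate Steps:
E(w, T) = T*w
E(179, -48) + ((U(-3, 6) + 1/(-35 - 49)) + 43*(-39)) = -48*179 + ((-3 + 1/(-35 - 49)) + 43*(-39)) = -8592 + ((-3 + 1/(-84)) - 1677) = -8592 + ((-3 - 1/84) - 1677) = -8592 + (-253/84 - 1677) = -8592 - 141121/84 = -862849/84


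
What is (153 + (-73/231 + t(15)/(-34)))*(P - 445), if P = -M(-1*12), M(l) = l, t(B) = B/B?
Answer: -519144917/7854 ≈ -66099.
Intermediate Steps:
t(B) = 1
P = 12 (P = -(-1)*12 = -1*(-12) = 12)
(153 + (-73/231 + t(15)/(-34)))*(P - 445) = (153 + (-73/231 + 1/(-34)))*(12 - 445) = (153 + (-73*1/231 + 1*(-1/34)))*(-433) = (153 + (-73/231 - 1/34))*(-433) = (153 - 2713/7854)*(-433) = (1198949/7854)*(-433) = -519144917/7854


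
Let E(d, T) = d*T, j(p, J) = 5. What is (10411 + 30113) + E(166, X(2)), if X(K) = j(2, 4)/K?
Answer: 40939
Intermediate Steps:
X(K) = 5/K
E(d, T) = T*d
(10411 + 30113) + E(166, X(2)) = (10411 + 30113) + (5/2)*166 = 40524 + (5*(½))*166 = 40524 + (5/2)*166 = 40524 + 415 = 40939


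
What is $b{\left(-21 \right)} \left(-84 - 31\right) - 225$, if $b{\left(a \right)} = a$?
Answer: $2190$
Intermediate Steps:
$b{\left(-21 \right)} \left(-84 - 31\right) - 225 = - 21 \left(-84 - 31\right) - 225 = \left(-21\right) \left(-115\right) - 225 = 2415 - 225 = 2190$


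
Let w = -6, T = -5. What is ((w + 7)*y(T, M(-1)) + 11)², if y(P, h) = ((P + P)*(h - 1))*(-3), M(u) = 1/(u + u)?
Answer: 1156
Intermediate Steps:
M(u) = 1/(2*u)
y(P, h) = -6*P*(-1 + h) (y(P, h) = ((2*P)*(-1 + h))*(-3) = (2*P*(-1 + h))*(-3) = -6*P*(-1 + h))
((w + 7)*y(T, M(-1)) + 11)² = ((-6 + 7)*(6*(-5)*(1 - 1/(2*(-1)))) + 11)² = (1*(6*(-5)*(1 - (-1)/2)) + 11)² = (1*(6*(-5)*(1 - 1*(-½))) + 11)² = (1*(6*(-5)*(1 + ½)) + 11)² = (1*(6*(-5)*(3/2)) + 11)² = (1*(-45) + 11)² = (-45 + 11)² = (-34)² = 1156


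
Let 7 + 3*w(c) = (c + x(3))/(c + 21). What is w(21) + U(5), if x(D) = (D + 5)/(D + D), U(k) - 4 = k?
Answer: 2587/378 ≈ 6.8439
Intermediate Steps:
U(k) = 4 + k
x(D) = (5 + D)/(2*D) (x(D) = (5 + D)/((2*D)) = (5 + D)*(1/(2*D)) = (5 + D)/(2*D))
w(c) = -7/3 + (4/3 + c)/(3*(21 + c)) (w(c) = -7/3 + ((c + (1/2)*(5 + 3)/3)/(c + 21))/3 = -7/3 + ((c + (1/2)*(1/3)*8)/(21 + c))/3 = -7/3 + ((c + 4/3)/(21 + c))/3 = -7/3 + ((4/3 + c)/(21 + c))/3 = -7/3 + (4/3 + c)/(3*(21 + c)))
w(21) + U(5) = (-437 - 18*21)/(9*(21 + 21)) + (4 + 5) = (1/9)*(-437 - 378)/42 + 9 = (1/9)*(1/42)*(-815) + 9 = -815/378 + 9 = 2587/378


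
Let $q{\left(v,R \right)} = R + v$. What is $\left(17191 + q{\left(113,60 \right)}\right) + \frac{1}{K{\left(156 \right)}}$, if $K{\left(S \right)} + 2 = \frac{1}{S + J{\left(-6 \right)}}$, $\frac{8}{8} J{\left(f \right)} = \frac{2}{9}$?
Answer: $\frac{48669886}{2803} \approx 17364.0$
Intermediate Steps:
$J{\left(f \right)} = \frac{2}{9}$
$K{\left(S \right)} = -2 + \frac{1}{\frac{2}{9} + S}$ ($K{\left(S \right)} = -2 + \frac{1}{S + \frac{2}{9}} = -2 + \frac{1}{\frac{2}{9} + S}$)
$\left(17191 + q{\left(113,60 \right)}\right) + \frac{1}{K{\left(156 \right)}} = \left(17191 + \left(60 + 113\right)\right) + \frac{1}{\frac{1}{2 + 9 \cdot 156} \left(5 - 2808\right)} = \left(17191 + 173\right) + \frac{1}{\frac{1}{2 + 1404} \left(5 - 2808\right)} = 17364 + \frac{1}{\frac{1}{1406} \left(-2803\right)} = 17364 + \frac{1}{- \frac{2803}{1406}} = 17364 - \frac{1406}{2803} = \frac{48669886}{2803}$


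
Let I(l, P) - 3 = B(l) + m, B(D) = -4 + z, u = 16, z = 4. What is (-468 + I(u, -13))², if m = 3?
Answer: 213444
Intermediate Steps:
B(D) = 0 (B(D) = -4 + 4 = 0)
I(l, P) = 6 (I(l, P) = 3 + (0 + 3) = 3 + 3 = 6)
(-468 + I(u, -13))² = (-468 + 6)² = (-462)² = 213444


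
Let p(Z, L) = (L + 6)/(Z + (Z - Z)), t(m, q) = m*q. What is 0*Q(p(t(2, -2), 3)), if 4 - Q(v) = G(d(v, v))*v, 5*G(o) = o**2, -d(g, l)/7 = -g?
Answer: 0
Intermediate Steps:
d(g, l) = 7*g (d(g, l) = -(-7)*g = 7*g)
p(Z, L) = (6 + L)/Z (p(Z, L) = (6 + L)/(Z + 0) = (6 + L)/Z)
G(o) = o**2/5
Q(v) = 4 - 49*v**3/5 (Q(v) = 4 - (7*v)**2/5*v = 4 - (49*v**2)/5*v = 4 - 49*v**2/5*v = 4 - 49*v**3/5)
0*Q(p(t(2, -2), 3)) = 0*(4 - 49*(-(6 + 3)**3/64)/5) = 0*(4 - 49*(9/(-4))**3/5) = 0*(4 - 49*(-1/4*9)**3/5) = 0*(4 - 49*(-9/4)**3/5) = 0*(4 - 49/5*(-729/64)) = 0*(4 + 35721/320) = 0*(37001/320) = 0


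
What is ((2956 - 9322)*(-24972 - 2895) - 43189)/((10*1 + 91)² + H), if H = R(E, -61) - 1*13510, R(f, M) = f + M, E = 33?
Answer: -177358133/3337 ≈ -53149.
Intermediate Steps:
R(f, M) = M + f
H = -13538 (H = (-61 + 33) - 1*13510 = -28 - 13510 = -13538)
((2956 - 9322)*(-24972 - 2895) - 43189)/((10*1 + 91)² + H) = ((2956 - 9322)*(-24972 - 2895) - 43189)/((10*1 + 91)² - 13538) = (-6366*(-27867) - 43189)/((10 + 91)² - 13538) = (177401322 - 43189)/(101² - 13538) = 177358133/(10201 - 13538) = 177358133/(-3337) = 177358133*(-1/3337) = -177358133/3337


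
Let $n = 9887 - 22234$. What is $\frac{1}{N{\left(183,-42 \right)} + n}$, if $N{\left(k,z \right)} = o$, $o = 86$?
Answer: $- \frac{1}{12261} \approx -8.1559 \cdot 10^{-5}$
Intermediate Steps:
$N{\left(k,z \right)} = 86$
$n = -12347$
$\frac{1}{N{\left(183,-42 \right)} + n} = \frac{1}{86 - 12347} = \frac{1}{-12261} = - \frac{1}{12261}$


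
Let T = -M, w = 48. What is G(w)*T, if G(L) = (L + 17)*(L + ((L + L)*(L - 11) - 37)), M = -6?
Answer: 1389570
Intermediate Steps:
G(L) = (17 + L)*(-37 + L + 2*L*(-11 + L)) (G(L) = (17 + L)*(L + ((2*L)*(-11 + L) - 37)) = (17 + L)*(L + (2*L*(-11 + L) - 37)) = (17 + L)*(L + (-37 + 2*L*(-11 + L))) = (17 + L)*(-37 + L + 2*L*(-11 + L)))
T = 6 (T = -1*(-6) = 6)
G(w)*T = (-629 - 394*48 + 2*48³ + 13*48²)*6 = (-629 - 18912 + 2*110592 + 13*2304)*6 = (-629 - 18912 + 221184 + 29952)*6 = 231595*6 = 1389570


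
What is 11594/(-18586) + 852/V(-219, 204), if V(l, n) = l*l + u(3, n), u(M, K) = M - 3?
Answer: -90037427/148567191 ≈ -0.60604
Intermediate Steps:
u(M, K) = -3 + M
V(l, n) = l² (V(l, n) = l*l + (-3 + 3) = l² + 0 = l²)
11594/(-18586) + 852/V(-219, 204) = 11594/(-18586) + 852/((-219)²) = 11594*(-1/18586) + 852/47961 = -5797/9293 + 852*(1/47961) = -5797/9293 + 284/15987 = -90037427/148567191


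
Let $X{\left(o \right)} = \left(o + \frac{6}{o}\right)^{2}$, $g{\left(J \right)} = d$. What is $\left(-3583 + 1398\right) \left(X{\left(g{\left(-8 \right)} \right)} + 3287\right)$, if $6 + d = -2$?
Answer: $- \frac{117590145}{16} \approx -7.3494 \cdot 10^{6}$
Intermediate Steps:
$d = -8$ ($d = -6 - 2 = -8$)
$g{\left(J \right)} = -8$
$\left(-3583 + 1398\right) \left(X{\left(g{\left(-8 \right)} \right)} + 3287\right) = \left(-3583 + 1398\right) \left(\frac{\left(6 + \left(-8\right)^{2}\right)^{2}}{64} + 3287\right) = - 2185 \left(\frac{\left(6 + 64\right)^{2}}{64} + 3287\right) = - 2185 \left(\frac{70^{2}}{64} + 3287\right) = - 2185 \left(\frac{1}{64} \cdot 4900 + 3287\right) = - 2185 \left(\frac{1225}{16} + 3287\right) = \left(-2185\right) \frac{53817}{16} = - \frac{117590145}{16}$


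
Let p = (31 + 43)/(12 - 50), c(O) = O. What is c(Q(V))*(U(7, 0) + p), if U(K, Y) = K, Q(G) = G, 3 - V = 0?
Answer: 288/19 ≈ 15.158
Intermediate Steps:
V = 3 (V = 3 - 1*0 = 3 + 0 = 3)
p = -37/19 (p = 74/(-38) = 74*(-1/38) = -37/19 ≈ -1.9474)
c(Q(V))*(U(7, 0) + p) = 3*(7 - 37/19) = 3*(96/19) = 288/19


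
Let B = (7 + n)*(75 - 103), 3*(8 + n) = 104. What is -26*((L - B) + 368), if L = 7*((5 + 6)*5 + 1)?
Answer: -132808/3 ≈ -44269.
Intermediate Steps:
n = 80/3 (n = -8 + (1/3)*104 = -8 + 104/3 = 80/3 ≈ 26.667)
L = 392 (L = 7*(11*5 + 1) = 7*(55 + 1) = 7*56 = 392)
B = -2828/3 (B = (7 + 80/3)*(75 - 103) = (101/3)*(-28) = -2828/3 ≈ -942.67)
-26*((L - B) + 368) = -26*((392 - 1*(-2828/3)) + 368) = -26*((392 + 2828/3) + 368) = -26*(4004/3 + 368) = -26*5108/3 = -132808/3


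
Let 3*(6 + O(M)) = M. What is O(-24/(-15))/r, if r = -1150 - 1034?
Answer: 41/16380 ≈ 0.0025031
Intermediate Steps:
r = -2184
O(M) = -6 + M/3
O(-24/(-15))/r = (-6 + (-24/(-15))/3)/(-2184) = (-6 + (-24*(-1/15))/3)*(-1/2184) = (-6 + (⅓)*(8/5))*(-1/2184) = (-6 + 8/15)*(-1/2184) = -82/15*(-1/2184) = 41/16380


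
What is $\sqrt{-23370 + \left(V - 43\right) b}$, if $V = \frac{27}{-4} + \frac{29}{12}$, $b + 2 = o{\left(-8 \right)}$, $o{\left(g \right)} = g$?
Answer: $\frac{i \sqrt{206070}}{3} \approx 151.32 i$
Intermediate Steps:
$b = -10$ ($b = -2 - 8 = -10$)
$V = - \frac{13}{3}$ ($V = 27 \left(- \frac{1}{4}\right) + 29 \cdot \frac{1}{12} = - \frac{27}{4} + \frac{29}{12} = - \frac{13}{3} \approx -4.3333$)
$\sqrt{-23370 + \left(V - 43\right) b} = \sqrt{-23370 + \left(- \frac{13}{3} - 43\right) \left(-10\right)} = \sqrt{-23370 - - \frac{1420}{3}} = \sqrt{-23370 + \frac{1420}{3}} = \sqrt{- \frac{68690}{3}} = \frac{i \sqrt{206070}}{3}$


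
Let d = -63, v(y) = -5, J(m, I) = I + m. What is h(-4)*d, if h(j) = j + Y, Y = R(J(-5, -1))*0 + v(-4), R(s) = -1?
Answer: 567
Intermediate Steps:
Y = -5 (Y = -1*0 - 5 = 0 - 5 = -5)
h(j) = -5 + j (h(j) = j - 5 = -5 + j)
h(-4)*d = (-5 - 4)*(-63) = -9*(-63) = 567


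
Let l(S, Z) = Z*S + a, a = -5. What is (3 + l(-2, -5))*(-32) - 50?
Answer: -306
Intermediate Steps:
l(S, Z) = -5 + S*Z (l(S, Z) = Z*S - 5 = S*Z - 5 = -5 + S*Z)
(3 + l(-2, -5))*(-32) - 50 = (3 + (-5 - 2*(-5)))*(-32) - 50 = (3 + (-5 + 10))*(-32) - 50 = (3 + 5)*(-32) - 50 = 8*(-32) - 50 = -256 - 50 = -306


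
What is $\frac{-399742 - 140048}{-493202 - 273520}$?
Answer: $\frac{89965}{127787} \approx 0.70402$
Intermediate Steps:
$\frac{-399742 - 140048}{-493202 - 273520} = - \frac{539790}{-493202 - 273520} = - \frac{539790}{-766722} = \left(-539790\right) \left(- \frac{1}{766722}\right) = \frac{89965}{127787}$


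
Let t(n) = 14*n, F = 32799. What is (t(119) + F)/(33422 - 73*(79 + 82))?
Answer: 34465/21669 ≈ 1.5905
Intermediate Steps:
(t(119) + F)/(33422 - 73*(79 + 82)) = (14*119 + 32799)/(33422 - 73*(79 + 82)) = (1666 + 32799)/(33422 - 73*161) = 34465/(33422 - 11753) = 34465/21669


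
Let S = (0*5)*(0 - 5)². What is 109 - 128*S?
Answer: 109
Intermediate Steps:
S = 0 (S = 0*(-5)² = 0*25 = 0)
109 - 128*S = 109 - 128*0 = 109 + 0 = 109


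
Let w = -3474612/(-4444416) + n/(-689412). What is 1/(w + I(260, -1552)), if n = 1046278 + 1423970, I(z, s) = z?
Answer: 7092670656/1824225457303 ≈ 0.0038880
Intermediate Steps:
n = 2470248
w = -19868913257/7092670656 (w = -3474612/(-4444416) + 2470248/(-689412) = -3474612*(-1/4444416) + 2470248*(-1/689412) = 96517/123456 - 205854/57451 = -19868913257/7092670656 ≈ -2.8013)
1/(w + I(260, -1552)) = 1/(-19868913257/7092670656 + 260) = 1/(1824225457303/7092670656) = 7092670656/1824225457303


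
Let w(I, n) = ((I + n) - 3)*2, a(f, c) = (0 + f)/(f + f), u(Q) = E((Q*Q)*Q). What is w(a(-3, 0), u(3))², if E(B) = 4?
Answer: 9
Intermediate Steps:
u(Q) = 4
a(f, c) = ½ (a(f, c) = f/((2*f)) = f*(1/(2*f)) = ½)
w(I, n) = -6 + 2*I + 2*n (w(I, n) = (-3 + I + n)*2 = -6 + 2*I + 2*n)
w(a(-3, 0), u(3))² = (-6 + 2*(½) + 2*4)² = (-6 + 1 + 8)² = 3² = 9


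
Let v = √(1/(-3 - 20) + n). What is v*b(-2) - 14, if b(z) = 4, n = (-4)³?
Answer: -14 + 4*I*√33879/23 ≈ -14.0 + 32.011*I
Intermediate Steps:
n = -64
v = I*√33879/23 (v = √(1/(-3 - 20) - 64) = √(1/(-23) - 64) = √(-1/23 - 64) = √(-1473/23) = I*√33879/23 ≈ 8.0027*I)
v*b(-2) - 14 = (I*√33879/23)*4 - 14 = 4*I*√33879/23 - 14 = -14 + 4*I*√33879/23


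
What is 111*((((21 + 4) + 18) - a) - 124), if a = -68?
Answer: -1443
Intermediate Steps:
111*((((21 + 4) + 18) - a) - 124) = 111*((((21 + 4) + 18) - 1*(-68)) - 124) = 111*(((25 + 18) + 68) - 124) = 111*((43 + 68) - 124) = 111*(111 - 124) = 111*(-13) = -1443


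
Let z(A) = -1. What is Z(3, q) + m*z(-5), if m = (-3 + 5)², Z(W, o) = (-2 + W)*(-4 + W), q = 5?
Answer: -5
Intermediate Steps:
Z(W, o) = (-4 + W)*(-2 + W)
m = 4 (m = 2² = 4)
Z(3, q) + m*z(-5) = (8 + 3² - 6*3) + 4*(-1) = (8 + 9 - 18) - 4 = -1 - 4 = -5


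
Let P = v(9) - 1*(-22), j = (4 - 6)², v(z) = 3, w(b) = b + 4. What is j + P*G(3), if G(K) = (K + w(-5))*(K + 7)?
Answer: 504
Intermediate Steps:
w(b) = 4 + b
j = 4 (j = (-2)² = 4)
P = 25 (P = 3 - 1*(-22) = 3 + 22 = 25)
G(K) = (-1 + K)*(7 + K) (G(K) = (K + (4 - 5))*(K + 7) = (K - 1)*(7 + K) = (-1 + K)*(7 + K))
j + P*G(3) = 4 + 25*(-7 + 3² + 6*3) = 4 + 25*(-7 + 9 + 18) = 4 + 25*20 = 4 + 500 = 504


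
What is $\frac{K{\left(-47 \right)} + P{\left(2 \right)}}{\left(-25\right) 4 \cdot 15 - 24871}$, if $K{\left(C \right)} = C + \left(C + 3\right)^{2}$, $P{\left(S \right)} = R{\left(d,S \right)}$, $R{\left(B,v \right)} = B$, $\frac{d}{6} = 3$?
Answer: $- \frac{1907}{26371} \approx -0.072314$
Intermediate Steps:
$d = 18$ ($d = 6 \cdot 3 = 18$)
$P{\left(S \right)} = 18$
$K{\left(C \right)} = C + \left(3 + C\right)^{2}$
$\frac{K{\left(-47 \right)} + P{\left(2 \right)}}{\left(-25\right) 4 \cdot 15 - 24871} = \frac{\left(-47 + \left(3 - 47\right)^{2}\right) + 18}{\left(-25\right) 4 \cdot 15 - 24871} = \frac{\left(-47 + \left(-44\right)^{2}\right) + 18}{\left(-100\right) 15 - 24871} = \frac{\left(-47 + 1936\right) + 18}{-1500 - 24871} = \frac{1889 + 18}{-26371} = 1907 \left(- \frac{1}{26371}\right) = - \frac{1907}{26371}$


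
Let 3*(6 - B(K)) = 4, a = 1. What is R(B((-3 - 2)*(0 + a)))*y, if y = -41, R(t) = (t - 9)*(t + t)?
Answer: 14924/9 ≈ 1658.2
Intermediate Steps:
B(K) = 14/3 (B(K) = 6 - 1/3*4 = 6 - 4/3 = 14/3)
R(t) = 2*t*(-9 + t) (R(t) = (-9 + t)*(2*t) = 2*t*(-9 + t))
R(B((-3 - 2)*(0 + a)))*y = (2*(14/3)*(-9 + 14/3))*(-41) = (2*(14/3)*(-13/3))*(-41) = -364/9*(-41) = 14924/9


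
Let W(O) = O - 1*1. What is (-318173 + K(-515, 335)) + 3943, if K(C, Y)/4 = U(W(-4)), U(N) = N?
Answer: -314250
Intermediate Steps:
W(O) = -1 + O (W(O) = O - 1 = -1 + O)
K(C, Y) = -20 (K(C, Y) = 4*(-1 - 4) = 4*(-5) = -20)
(-318173 + K(-515, 335)) + 3943 = (-318173 - 20) + 3943 = -318193 + 3943 = -314250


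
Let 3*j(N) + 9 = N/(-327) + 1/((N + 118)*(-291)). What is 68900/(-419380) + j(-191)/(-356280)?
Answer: -218604375310987/1330663235584680 ≈ -0.16428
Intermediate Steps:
j(N) = -3 - 1/(873*(118 + N)) - N/981 (j(N) = -3 + (N/(-327) + 1/((N + 118)*(-291)))/3 = -3 + (N*(-1/327) - 1/291/(118 + N))/3 = -3 + (-N/327 - 1/(291*(118 + N)))/3 = -3 + (-1/(291*(118 + N)) - N/327)/3 = -3 + (-1/(873*(118 + N)) - N/981) = -3 - 1/(873*(118 + N)) - N/981)
68900/(-419380) + j(-191)/(-356280) = 68900/(-419380) + ((-33685687 - 296917*(-191) - 97*(-191)**2)/(95157*(118 - 191)))/(-356280) = 68900*(-1/419380) + ((1/95157)*(-33685687 + 56711147 - 97*36481)/(-73))*(-1/356280) = -265/1613 + ((1/95157)*(-1/73)*(-33685687 + 56711147 - 3538657))*(-1/356280) = -265/1613 + ((1/95157)*(-1/73)*19486803)*(-1/356280) = -265/1613 - 6495601/2315487*(-1/356280) = -265/1613 + 6495601/824961708360 = -218604375310987/1330663235584680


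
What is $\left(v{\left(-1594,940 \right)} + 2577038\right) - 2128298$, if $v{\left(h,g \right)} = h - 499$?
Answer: $446647$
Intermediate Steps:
$v{\left(h,g \right)} = -499 + h$
$\left(v{\left(-1594,940 \right)} + 2577038\right) - 2128298 = \left(\left(-499 - 1594\right) + 2577038\right) - 2128298 = \left(-2093 + 2577038\right) - 2128298 = 2574945 - 2128298 = 446647$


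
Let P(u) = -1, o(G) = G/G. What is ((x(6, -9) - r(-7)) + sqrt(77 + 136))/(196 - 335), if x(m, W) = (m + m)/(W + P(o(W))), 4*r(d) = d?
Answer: -11/2780 - sqrt(213)/139 ≈ -0.10895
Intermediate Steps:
r(d) = d/4
o(G) = 1
x(m, W) = 2*m/(-1 + W) (x(m, W) = (m + m)/(W - 1) = (2*m)/(-1 + W) = 2*m/(-1 + W))
((x(6, -9) - r(-7)) + sqrt(77 + 136))/(196 - 335) = ((2*6/(-1 - 9) - (-7)/4) + sqrt(77 + 136))/(196 - 335) = ((2*6/(-10) - 1*(-7/4)) + sqrt(213))/(-139) = ((2*6*(-1/10) + 7/4) + sqrt(213))*(-1/139) = ((-6/5 + 7/4) + sqrt(213))*(-1/139) = (11/20 + sqrt(213))*(-1/139) = -11/2780 - sqrt(213)/139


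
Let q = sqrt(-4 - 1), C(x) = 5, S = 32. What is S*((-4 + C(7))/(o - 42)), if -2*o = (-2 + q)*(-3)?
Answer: -128/181 - 64*I*sqrt(5)/2715 ≈ -0.70718 - 0.05271*I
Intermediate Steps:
q = I*sqrt(5) (q = sqrt(-5) = I*sqrt(5) ≈ 2.2361*I)
o = -3 + 3*I*sqrt(5)/2 (o = -(-2 + I*sqrt(5))*(-3)/2 = -(6 - 3*I*sqrt(5))/2 = -3 + 3*I*sqrt(5)/2 ≈ -3.0 + 3.3541*I)
S*((-4 + C(7))/(o - 42)) = 32*((-4 + 5)/((-3 + 3*I*sqrt(5)/2) - 42)) = 32*(1/(-45 + 3*I*sqrt(5)/2)) = 32/(-45 + 3*I*sqrt(5)/2)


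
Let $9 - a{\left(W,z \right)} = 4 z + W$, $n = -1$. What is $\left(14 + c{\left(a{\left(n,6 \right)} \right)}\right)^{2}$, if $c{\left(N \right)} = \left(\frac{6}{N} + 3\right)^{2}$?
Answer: $\frac{1020100}{2401} \approx 424.86$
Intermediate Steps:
$a{\left(W,z \right)} = 9 - W - 4 z$ ($a{\left(W,z \right)} = 9 - \left(4 z + W\right) = 9 - \left(W + 4 z\right) = 9 - W - 4 z$)
$c{\left(N \right)} = \left(3 + \frac{6}{N}\right)^{2}$
$\left(14 + c{\left(a{\left(n,6 \right)} \right)}\right)^{2} = \left(14 + \frac{9 \left(2 - 14\right)^{2}}{\left(9 - -1 - 24\right)^{2}}\right)^{2} = \left(14 + \frac{9 \left(2 + \left(9 + 1 - 24\right)\right)^{2}}{\left(9 + 1 - 24\right)^{2}}\right)^{2} = \left(14 + \frac{9 \left(2 - 14\right)^{2}}{196}\right)^{2} = \left(14 + 9 \cdot \frac{1}{196} \left(-12\right)^{2}\right)^{2} = \left(14 + 9 \cdot \frac{1}{196} \cdot 144\right)^{2} = \left(14 + \frac{324}{49}\right)^{2} = \left(\frac{1010}{49}\right)^{2} = \frac{1020100}{2401}$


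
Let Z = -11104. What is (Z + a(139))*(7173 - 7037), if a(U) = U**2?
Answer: 1117512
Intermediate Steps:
(Z + a(139))*(7173 - 7037) = (-11104 + 139**2)*(7173 - 7037) = (-11104 + 19321)*136 = 8217*136 = 1117512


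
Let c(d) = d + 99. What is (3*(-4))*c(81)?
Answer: -2160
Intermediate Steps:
c(d) = 99 + d
(3*(-4))*c(81) = (3*(-4))*(99 + 81) = -12*180 = -2160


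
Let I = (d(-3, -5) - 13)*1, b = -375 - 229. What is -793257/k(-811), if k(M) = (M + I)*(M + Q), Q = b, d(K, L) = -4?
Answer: -264419/390540 ≈ -0.67706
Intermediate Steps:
b = -604
I = -17 (I = (-4 - 13)*1 = -17*1 = -17)
Q = -604
k(M) = (-604 + M)*(-17 + M) (k(M) = (M - 17)*(M - 604) = (-17 + M)*(-604 + M) = (-604 + M)*(-17 + M))
-793257/k(-811) = -793257/(10268 + (-811)² - 621*(-811)) = -793257/(10268 + 657721 + 503631) = -793257/1171620 = -793257*1/1171620 = -264419/390540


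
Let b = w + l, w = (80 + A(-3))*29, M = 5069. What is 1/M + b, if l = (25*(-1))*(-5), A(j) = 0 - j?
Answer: 12834709/5069 ≈ 2532.0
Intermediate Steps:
A(j) = -j
w = 2407 (w = (80 - 1*(-3))*29 = (80 + 3)*29 = 83*29 = 2407)
l = 125 (l = -25*(-5) = 125)
b = 2532 (b = 2407 + 125 = 2532)
1/M + b = 1/5069 + 2532 = 12834709/5069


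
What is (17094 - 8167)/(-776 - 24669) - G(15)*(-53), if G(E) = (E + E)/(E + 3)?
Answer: 6716144/76335 ≈ 87.983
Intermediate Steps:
G(E) = 2*E/(3 + E) (G(E) = (2*E)/(3 + E) = 2*E/(3 + E))
(17094 - 8167)/(-776 - 24669) - G(15)*(-53) = (17094 - 8167)/(-776 - 24669) - 2*15/(3 + 15)*(-53) = 8927/(-25445) - 2*15/18*(-53) = 8927*(-1/25445) - 2*15*(1/18)*(-53) = -8927/25445 - 5*(-53)/3 = -8927/25445 - 1*(-265/3) = -8927/25445 + 265/3 = 6716144/76335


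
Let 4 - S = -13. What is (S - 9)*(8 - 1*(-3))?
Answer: 88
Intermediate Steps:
S = 17 (S = 4 - 1*(-13) = 4 + 13 = 17)
(S - 9)*(8 - 1*(-3)) = (17 - 9)*(8 - 1*(-3)) = 8*(8 + 3) = 8*11 = 88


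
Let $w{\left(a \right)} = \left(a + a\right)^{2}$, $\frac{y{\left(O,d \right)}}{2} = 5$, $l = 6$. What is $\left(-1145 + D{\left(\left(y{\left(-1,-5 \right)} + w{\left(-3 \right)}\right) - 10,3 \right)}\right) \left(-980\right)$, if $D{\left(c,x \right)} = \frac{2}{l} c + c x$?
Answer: $1004500$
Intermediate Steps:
$y{\left(O,d \right)} = 10$ ($y{\left(O,d \right)} = 2 \cdot 5 = 10$)
$w{\left(a \right)} = 4 a^{2}$ ($w{\left(a \right)} = \left(2 a\right)^{2} = 4 a^{2}$)
$D{\left(c,x \right)} = \frac{c}{3} + c x$ ($D{\left(c,x \right)} = \frac{2}{6} c + c x = 2 \cdot \frac{1}{6} c + c x = \frac{c}{3} + c x$)
$\left(-1145 + D{\left(\left(y{\left(-1,-5 \right)} + w{\left(-3 \right)}\right) - 10,3 \right)}\right) \left(-980\right) = \left(-1145 + \left(\left(10 + 4 \left(-3\right)^{2}\right) - 10\right) \left(\frac{1}{3} + 3\right)\right) \left(-980\right) = \left(-1145 + \left(\left(10 + 4 \cdot 9\right) - 10\right) \frac{10}{3}\right) \left(-980\right) = \left(-1145 + \left(\left(10 + 36\right) - 10\right) \frac{10}{3}\right) \left(-980\right) = \left(-1145 + \left(46 - 10\right) \frac{10}{3}\right) \left(-980\right) = \left(-1145 + 36 \cdot \frac{10}{3}\right) \left(-980\right) = \left(-1145 + 120\right) \left(-980\right) = \left(-1025\right) \left(-980\right) = 1004500$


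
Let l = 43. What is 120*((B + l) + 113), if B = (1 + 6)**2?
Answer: 24600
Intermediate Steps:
B = 49 (B = 7**2 = 49)
120*((B + l) + 113) = 120*((49 + 43) + 113) = 120*(92 + 113) = 120*205 = 24600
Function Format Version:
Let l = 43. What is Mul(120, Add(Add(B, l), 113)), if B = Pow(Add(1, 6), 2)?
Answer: 24600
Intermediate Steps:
B = 49 (B = Pow(7, 2) = 49)
Mul(120, Add(Add(B, l), 113)) = Mul(120, Add(Add(49, 43), 113)) = Mul(120, Add(92, 113)) = Mul(120, 205) = 24600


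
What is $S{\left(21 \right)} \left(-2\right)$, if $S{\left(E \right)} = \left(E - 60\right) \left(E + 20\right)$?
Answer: $3198$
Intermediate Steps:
$S{\left(E \right)} = \left(-60 + E\right) \left(20 + E\right)$
$S{\left(21 \right)} \left(-2\right) = \left(-1200 + 21^{2} - 840\right) \left(-2\right) = \left(-1200 + 441 - 840\right) \left(-2\right) = \left(-1599\right) \left(-2\right) = 3198$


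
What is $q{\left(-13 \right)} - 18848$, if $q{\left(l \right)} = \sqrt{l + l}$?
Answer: $-18848 + i \sqrt{26} \approx -18848.0 + 5.099 i$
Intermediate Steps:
$q{\left(l \right)} = \sqrt{2} \sqrt{l}$ ($q{\left(l \right)} = \sqrt{2 l} = \sqrt{2} \sqrt{l}$)
$q{\left(-13 \right)} - 18848 = \sqrt{2} \sqrt{-13} - 18848 = \sqrt{2} i \sqrt{13} - 18848 = i \sqrt{26} - 18848 = -18848 + i \sqrt{26}$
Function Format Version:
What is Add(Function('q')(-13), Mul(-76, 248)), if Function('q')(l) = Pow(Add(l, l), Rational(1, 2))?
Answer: Add(-18848, Mul(I, Pow(26, Rational(1, 2)))) ≈ Add(-18848., Mul(5.0990, I))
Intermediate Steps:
Function('q')(l) = Mul(Pow(2, Rational(1, 2)), Pow(l, Rational(1, 2))) (Function('q')(l) = Pow(Mul(2, l), Rational(1, 2)) = Mul(Pow(2, Rational(1, 2)), Pow(l, Rational(1, 2))))
Add(Function('q')(-13), Mul(-76, 248)) = Add(Mul(Pow(2, Rational(1, 2)), Pow(-13, Rational(1, 2))), Mul(-76, 248)) = Add(Mul(Pow(2, Rational(1, 2)), Mul(I, Pow(13, Rational(1, 2)))), -18848) = Add(Mul(I, Pow(26, Rational(1, 2))), -18848) = Add(-18848, Mul(I, Pow(26, Rational(1, 2))))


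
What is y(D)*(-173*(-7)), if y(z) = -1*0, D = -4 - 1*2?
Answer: 0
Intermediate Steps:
D = -6 (D = -4 - 2 = -6)
y(z) = 0
y(D)*(-173*(-7)) = 0*(-173*(-7)) = 0*1211 = 0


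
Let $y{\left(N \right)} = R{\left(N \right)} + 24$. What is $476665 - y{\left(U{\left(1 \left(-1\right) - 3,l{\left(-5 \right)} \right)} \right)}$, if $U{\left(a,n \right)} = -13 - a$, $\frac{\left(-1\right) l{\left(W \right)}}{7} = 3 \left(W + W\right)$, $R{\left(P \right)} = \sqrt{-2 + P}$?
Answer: $476641 - i \sqrt{11} \approx 4.7664 \cdot 10^{5} - 3.3166 i$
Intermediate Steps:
$l{\left(W \right)} = - 42 W$ ($l{\left(W \right)} = - 7 \cdot 3 \left(W + W\right) = - 7 \cdot 3 \cdot 2 W = - 7 \cdot 6 W = - 42 W$)
$y{\left(N \right)} = 24 + \sqrt{-2 + N}$ ($y{\left(N \right)} = \sqrt{-2 + N} + 24 = 24 + \sqrt{-2 + N}$)
$476665 - y{\left(U{\left(1 \left(-1\right) - 3,l{\left(-5 \right)} \right)} \right)} = 476665 - \left(24 + \sqrt{-2 - \left(10 - 1\right)}\right) = 476665 - \left(24 + \sqrt{-2 - 9}\right) = 476665 - \left(24 + \sqrt{-11}\right) = 476665 - \left(24 + i \sqrt{11}\right) = 476641 - i \sqrt{11}$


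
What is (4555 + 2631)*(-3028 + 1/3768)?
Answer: -40994344279/1884 ≈ -2.1759e+7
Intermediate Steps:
(4555 + 2631)*(-3028 + 1/3768) = 7186*(-3028 + 1/3768) = 7186*(-11409503/3768) = -40994344279/1884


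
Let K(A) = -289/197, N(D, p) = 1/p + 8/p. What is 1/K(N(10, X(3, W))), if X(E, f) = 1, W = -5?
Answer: -197/289 ≈ -0.68166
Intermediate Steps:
N(D, p) = 9/p (N(D, p) = 1/p + 8/p = 9/p)
K(A) = -289/197 (K(A) = -289*1/197 = -289/197)
1/K(N(10, X(3, W))) = 1/(-289/197) = -197/289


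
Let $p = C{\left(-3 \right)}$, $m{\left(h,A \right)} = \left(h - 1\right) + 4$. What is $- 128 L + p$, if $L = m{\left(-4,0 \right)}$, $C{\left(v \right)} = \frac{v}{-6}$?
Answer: $\frac{257}{2} \approx 128.5$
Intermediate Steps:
$m{\left(h,A \right)} = 3 + h$ ($m{\left(h,A \right)} = \left(-1 + h\right) + 4 = 3 + h$)
$C{\left(v \right)} = - \frac{v}{6}$ ($C{\left(v \right)} = v \left(- \frac{1}{6}\right) = - \frac{v}{6}$)
$p = \frac{1}{2}$ ($p = \left(- \frac{1}{6}\right) \left(-3\right) = \frac{1}{2} \approx 0.5$)
$L = -1$ ($L = 3 - 4 = -1$)
$- 128 L + p = \left(-128\right) \left(-1\right) + \frac{1}{2} = 128 + \frac{1}{2} = \frac{257}{2}$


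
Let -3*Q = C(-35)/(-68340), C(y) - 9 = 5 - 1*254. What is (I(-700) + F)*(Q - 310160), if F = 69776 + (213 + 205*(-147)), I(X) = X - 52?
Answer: -13813651180616/1139 ≈ -1.2128e+10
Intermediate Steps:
C(y) = -240 (C(y) = 9 + (5 - 1*254) = 9 + (5 - 254) = 9 - 249 = -240)
I(X) = -52 + X
F = 39854 (F = 69776 + (213 - 30135) = 69776 - 29922 = 39854)
Q = -4/3417 (Q = -(-80)/(-68340) = -(-80)*(-1)/68340 = -⅓*4/1139 = -4/3417 ≈ -0.0011706)
(I(-700) + F)*(Q - 310160) = ((-52 - 700) + 39854)*(-4/3417 - 310160) = (-752 + 39854)*(-1059816724/3417) = 39102*(-1059816724/3417) = -13813651180616/1139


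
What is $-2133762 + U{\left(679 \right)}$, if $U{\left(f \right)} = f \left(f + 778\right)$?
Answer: $-1144459$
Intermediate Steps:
$U{\left(f \right)} = f \left(778 + f\right)$
$-2133762 + U{\left(679 \right)} = -2133762 + 679 \left(778 + 679\right) = -2133762 + 679 \cdot 1457 = -2133762 + 989303 = -1144459$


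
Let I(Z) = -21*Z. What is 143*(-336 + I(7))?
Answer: -69069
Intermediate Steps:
143*(-336 + I(7)) = 143*(-336 - 21*7) = 143*(-336 - 147) = 143*(-483) = -69069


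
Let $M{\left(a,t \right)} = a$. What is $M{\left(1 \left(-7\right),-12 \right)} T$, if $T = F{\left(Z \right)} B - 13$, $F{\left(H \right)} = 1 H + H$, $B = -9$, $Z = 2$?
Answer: $343$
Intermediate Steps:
$F{\left(H \right)} = 2 H$ ($F{\left(H \right)} = H + H = 2 H$)
$T = -49$ ($T = 2 \cdot 2 \left(-9\right) - 13 = 4 \left(-9\right) - 13 = -36 - 13 = -49$)
$M{\left(1 \left(-7\right),-12 \right)} T = 1 \left(-7\right) \left(-49\right) = \left(-7\right) \left(-49\right) = 343$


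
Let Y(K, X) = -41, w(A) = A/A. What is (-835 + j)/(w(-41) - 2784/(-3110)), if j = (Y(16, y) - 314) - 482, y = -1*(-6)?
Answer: -2599960/2947 ≈ -882.24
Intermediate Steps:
y = 6
w(A) = 1
j = -837 (j = (-41 - 314) - 482 = -355 - 482 = -837)
(-835 + j)/(w(-41) - 2784/(-3110)) = (-835 - 837)/(1 - 2784/(-3110)) = -1672/(1 - 2784*(-1/3110)) = -1672/(1 + 1392/1555) = -1672/2947/1555 = -1672*1555/2947 = -2599960/2947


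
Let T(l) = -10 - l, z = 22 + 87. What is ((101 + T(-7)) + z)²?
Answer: 42849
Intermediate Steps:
z = 109
((101 + T(-7)) + z)² = ((101 + (-10 - 1*(-7))) + 109)² = ((101 + (-10 + 7)) + 109)² = ((101 - 3) + 109)² = (98 + 109)² = 207² = 42849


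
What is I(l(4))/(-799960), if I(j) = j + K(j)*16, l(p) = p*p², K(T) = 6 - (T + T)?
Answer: 236/99995 ≈ 0.0023601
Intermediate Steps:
K(T) = 6 - 2*T
l(p) = p³
I(j) = 96 - 31*j (I(j) = j + (6 - 2*j)*16 = j + (96 - 32*j) = 96 - 31*j)
I(l(4))/(-799960) = (96 - 31*4³)/(-799960) = (96 - 31*64)*(-1/799960) = (96 - 1984)*(-1/799960) = -1888*(-1/799960) = 236/99995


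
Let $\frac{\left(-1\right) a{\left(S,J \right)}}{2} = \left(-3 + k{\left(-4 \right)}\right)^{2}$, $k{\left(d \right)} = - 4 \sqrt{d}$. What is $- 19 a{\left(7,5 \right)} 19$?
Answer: $-39710 + 34656 i \approx -39710.0 + 34656.0 i$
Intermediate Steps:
$a{\left(S,J \right)} = - 2 \left(-3 - 8 i\right)^{2}$ ($a{\left(S,J \right)} = - 2 \left(-3 - 4 \sqrt{-4}\right)^{2} = - 2 \left(-3 - 4 \cdot 2 i\right)^{2} = - 2 \left(-3 - 8 i\right)^{2}$)
$- 19 a{\left(7,5 \right)} 19 = - 19 \left(110 - 96 i\right) 19 = \left(-2090 + 1824 i\right) 19 = -39710 + 34656 i$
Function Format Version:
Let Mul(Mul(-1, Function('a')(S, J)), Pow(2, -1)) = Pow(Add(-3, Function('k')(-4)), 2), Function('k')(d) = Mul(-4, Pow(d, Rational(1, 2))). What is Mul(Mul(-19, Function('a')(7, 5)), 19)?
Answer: Add(-39710, Mul(34656, I)) ≈ Add(-39710., Mul(34656., I))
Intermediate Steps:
Function('a')(S, J) = Mul(-2, Pow(Add(-3, Mul(-8, I)), 2)) (Function('a')(S, J) = Mul(-2, Pow(Add(-3, Mul(-4, Pow(-4, Rational(1, 2)))), 2)) = Mul(-2, Pow(Add(-3, Mul(-4, Mul(2, I))), 2)) = Mul(-2, Pow(Add(-3, Mul(-8, I)), 2)))
Mul(Mul(-19, Function('a')(7, 5)), 19) = Mul(Mul(-19, Add(110, Mul(-96, I))), 19) = Mul(Add(-2090, Mul(1824, I)), 19) = Add(-39710, Mul(34656, I))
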